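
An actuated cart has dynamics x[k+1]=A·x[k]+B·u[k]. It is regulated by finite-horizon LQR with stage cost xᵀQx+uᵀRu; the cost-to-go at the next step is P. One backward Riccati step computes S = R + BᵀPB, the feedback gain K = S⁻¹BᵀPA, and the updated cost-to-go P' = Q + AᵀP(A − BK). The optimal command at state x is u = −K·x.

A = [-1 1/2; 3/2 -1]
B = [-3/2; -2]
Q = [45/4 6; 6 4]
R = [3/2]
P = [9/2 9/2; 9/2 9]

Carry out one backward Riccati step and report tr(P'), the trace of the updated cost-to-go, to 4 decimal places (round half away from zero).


BᵀP = [-15.7500 -24.7500]
S = R + BᵀPB = [3/2] + [73.1250] = [74.6250]
BᵀPA = [-21.3750 16.8750]
K = S⁻¹·BᵀPA = [-0.2864 0.2261]
A−BK = [-1.4296 0.8392; 0.9271 -0.5477]
AᵀP(A−BK) = [5.1275 -3.0415; -3.0415 1.8090]
P' = Q + AᵀP(A−BK) = [16.3775 2.9585; 2.9585 5.8090]
tr(P') = 22.1866

22.1866


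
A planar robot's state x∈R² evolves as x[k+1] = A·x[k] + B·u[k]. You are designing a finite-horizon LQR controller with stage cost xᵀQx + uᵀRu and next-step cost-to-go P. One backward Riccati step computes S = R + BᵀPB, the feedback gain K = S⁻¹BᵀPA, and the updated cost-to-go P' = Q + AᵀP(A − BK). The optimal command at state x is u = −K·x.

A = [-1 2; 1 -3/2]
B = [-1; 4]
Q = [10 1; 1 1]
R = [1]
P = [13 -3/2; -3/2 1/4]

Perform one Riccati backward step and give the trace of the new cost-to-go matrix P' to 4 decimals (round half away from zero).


15.3021

BᵀP = [-19.0000 2.5000]
S = R + BᵀPB = [1] + [29.0000] = [30.0000]
BᵀPA = [21.5000 -41.7500]
K = S⁻¹·BᵀPA = [0.7167 -1.3917]
A−BK = [-0.2833 0.6083; -1.8667 4.0667]
AᵀP(A−BK) = [0.8417 -1.7042; -1.7042 3.4604]
P' = Q + AᵀP(A−BK) = [10.8417 -0.7042; -0.7042 4.4604]
tr(P') = 15.3021


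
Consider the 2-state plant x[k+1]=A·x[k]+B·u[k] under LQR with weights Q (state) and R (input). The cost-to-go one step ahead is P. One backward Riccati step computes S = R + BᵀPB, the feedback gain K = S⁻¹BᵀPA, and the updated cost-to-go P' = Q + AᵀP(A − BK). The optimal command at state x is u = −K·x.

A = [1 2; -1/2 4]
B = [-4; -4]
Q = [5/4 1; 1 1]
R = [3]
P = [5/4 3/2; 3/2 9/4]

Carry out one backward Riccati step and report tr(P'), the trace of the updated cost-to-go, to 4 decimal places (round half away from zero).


4.6069

BᵀP = [-11.0000 -15.0000]
S = R + BᵀPB = [3] + [104.0000] = [107.0000]
BᵀPA = [-3.5000 -82.0000]
K = S⁻¹·BᵀPA = [-0.0327 -0.7664]
A−BK = [0.8692 -1.0654; -0.6308 0.9346]
AᵀP(A−BK) = [0.1980 -0.1822; -0.1822 2.1589]
P' = Q + AᵀP(A−BK) = [1.4480 0.8178; 0.8178 3.1589]
tr(P') = 4.6069


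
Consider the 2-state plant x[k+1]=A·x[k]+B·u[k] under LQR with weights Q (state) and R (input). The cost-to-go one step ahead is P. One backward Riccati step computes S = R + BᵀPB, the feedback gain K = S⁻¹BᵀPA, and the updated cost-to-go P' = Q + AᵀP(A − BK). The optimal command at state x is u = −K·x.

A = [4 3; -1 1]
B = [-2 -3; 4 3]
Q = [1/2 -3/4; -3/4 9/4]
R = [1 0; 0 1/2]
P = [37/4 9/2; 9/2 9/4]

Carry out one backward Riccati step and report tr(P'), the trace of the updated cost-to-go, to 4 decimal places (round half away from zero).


10.7543

BᵀP = [-0.5000 0.0000; -14.2500 -6.7500]
S = R + BᵀPB = [1 0; 0 1/2] + [1.0000 1.5000; 1.5000 22.5000] = [2.0000 1.5000; 1.5000 23.0000]
BᵀPA = [-2.0000 -1.5000; -50.2500 -49.5000]
K = S⁻¹·BᵀPA = [0.6714 0.9086; -2.2286 -2.2114]
A−BK = [-1.3429 -1.8171; 3.0000 4.0000]
AᵀP(A−BK) = [3.6071 3.9429; 3.9429 4.3971]
P' = Q + AᵀP(A−BK) = [4.1071 3.1929; 3.1929 6.6471]
tr(P') = 10.7543


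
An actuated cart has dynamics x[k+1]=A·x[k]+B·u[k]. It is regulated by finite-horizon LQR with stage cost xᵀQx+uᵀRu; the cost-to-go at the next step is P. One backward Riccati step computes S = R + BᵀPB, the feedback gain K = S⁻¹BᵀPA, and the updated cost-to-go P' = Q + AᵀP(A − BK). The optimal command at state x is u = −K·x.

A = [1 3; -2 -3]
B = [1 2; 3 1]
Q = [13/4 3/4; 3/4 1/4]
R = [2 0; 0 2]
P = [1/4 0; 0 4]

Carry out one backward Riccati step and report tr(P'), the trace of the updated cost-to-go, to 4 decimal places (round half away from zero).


BᵀP = [0.2500 12.0000; 0.5000 4.0000]
S = R + BᵀPB = [2 0; 0 2] + [36.2500 12.5000; 12.5000 5.0000] = [38.2500 12.5000; 12.5000 7.0000]
BᵀPA = [-23.7500 -35.2500; -7.5000 -10.5000]
K = S⁻¹·BᵀPA = [-0.6502 -1.0359; 0.0897 0.3498]
A−BK = [1.4709 3.3363; -0.1390 -0.2422]
AᵀP(A−BK) = [1.4798 2.7713; 2.7713 5.4081]
P' = Q + AᵀP(A−BK) = [4.7298 3.5213; 3.5213 5.6581]
tr(P') = 10.3879

10.3879


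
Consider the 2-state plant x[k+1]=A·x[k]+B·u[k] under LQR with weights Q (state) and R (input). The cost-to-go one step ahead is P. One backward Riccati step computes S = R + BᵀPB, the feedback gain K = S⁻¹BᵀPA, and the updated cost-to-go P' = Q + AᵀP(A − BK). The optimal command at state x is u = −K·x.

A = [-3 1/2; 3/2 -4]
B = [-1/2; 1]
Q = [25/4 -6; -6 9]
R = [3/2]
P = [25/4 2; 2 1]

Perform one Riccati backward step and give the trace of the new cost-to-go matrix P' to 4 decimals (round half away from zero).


59.6364

BᵀP = [-1.1250 0.0000]
S = R + BᵀPB = [3/2] + [0.5625] = [2.0625]
BᵀPA = [3.3750 -0.5625]
K = S⁻¹·BᵀPA = [1.6364 -0.2727]
A−BK = [-2.1818 0.3636; -0.1364 -3.7273]
AᵀP(A−BK) = [34.9773 11.0455; 11.0455 9.4091]
P' = Q + AᵀP(A−BK) = [41.2273 5.0455; 5.0455 18.4091]
tr(P') = 59.6364


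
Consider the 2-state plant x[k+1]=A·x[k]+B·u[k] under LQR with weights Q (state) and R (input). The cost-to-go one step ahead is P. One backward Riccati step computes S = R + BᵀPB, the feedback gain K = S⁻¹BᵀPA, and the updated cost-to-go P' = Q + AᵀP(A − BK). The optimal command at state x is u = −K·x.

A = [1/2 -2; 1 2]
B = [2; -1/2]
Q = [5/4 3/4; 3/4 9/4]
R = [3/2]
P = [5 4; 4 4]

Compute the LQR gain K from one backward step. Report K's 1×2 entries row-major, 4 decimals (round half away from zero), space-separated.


BᵀP = [8.0000 6.0000]
S = R + BᵀPB = [3/2] + [13.0000] = [14.5000]
BᵀPA = [10.0000 -4.0000]
K = S⁻¹·BᵀPA = [0.6897 -0.2759]
A−BK = [-0.8793 -1.4483; 1.3448 1.8621]
AᵀP(A−BK) = [2.3534 1.7586; 1.7586 2.8966]
P' = Q + AᵀP(A−BK) = [3.6034 2.5086; 2.5086 5.1466]
tr(P') = 8.7500

0.6897 -0.2759


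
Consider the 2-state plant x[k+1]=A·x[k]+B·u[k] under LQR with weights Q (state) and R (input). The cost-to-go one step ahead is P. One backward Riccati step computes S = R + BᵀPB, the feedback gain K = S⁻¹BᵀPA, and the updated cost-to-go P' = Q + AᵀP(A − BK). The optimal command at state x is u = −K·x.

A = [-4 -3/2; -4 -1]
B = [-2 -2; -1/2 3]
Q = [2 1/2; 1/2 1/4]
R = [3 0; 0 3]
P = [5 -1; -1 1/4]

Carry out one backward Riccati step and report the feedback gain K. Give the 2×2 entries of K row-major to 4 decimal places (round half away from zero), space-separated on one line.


BᵀP = [-9.5000 1.8750; -13.0000 2.7500]
S = R + BᵀPB = [3 0; 0 3] + [18.0625 24.6250; 24.6250 34.2500] = [21.0625 24.6250; 24.6250 37.2500]
BᵀPA = [30.5000 12.3750; 41.0000 16.7500]
K = S⁻¹·BᵀPA = [0.7099 0.2722; 0.6314 0.2697]
A−BK = [-1.3174 -0.4162; -5.5391 -1.6731]
AᵀP(A−BK) = [4.4616 1.6394; 1.6394 0.6137]
P' = Q + AᵀP(A−BK) = [6.4616 2.1394; 2.1394 0.8637]
tr(P') = 7.3253

0.7099 0.2722 0.6314 0.2697


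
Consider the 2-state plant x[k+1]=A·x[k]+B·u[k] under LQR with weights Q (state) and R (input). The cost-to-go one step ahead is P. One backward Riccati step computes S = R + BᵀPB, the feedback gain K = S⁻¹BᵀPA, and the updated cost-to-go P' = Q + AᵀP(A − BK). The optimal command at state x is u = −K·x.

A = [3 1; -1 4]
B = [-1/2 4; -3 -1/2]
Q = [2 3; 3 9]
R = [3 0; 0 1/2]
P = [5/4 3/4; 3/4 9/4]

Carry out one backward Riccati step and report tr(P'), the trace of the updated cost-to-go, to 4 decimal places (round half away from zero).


BᵀP = [-2.8750 -7.1250; 4.6250 1.8750]
S = R + BᵀPB = [3 0; 0 1/2] + [22.8125 -7.9375; -7.9375 17.5625] = [25.8125 -7.9375; -7.9375 18.0625]
BᵀPA = [-1.5000 -31.3750; 12.0000 12.1250]
K = S⁻¹·BᵀPA = [0.1690 -1.1667; 0.7386 0.1586]
A−BK = [0.1300 -0.2176; -0.1236 0.5791]
AᵀP(A−BK) = [0.3899 -0.6528; -0.6528 4.7210]
P' = Q + AᵀP(A−BK) = [2.3899 2.3472; 2.3472 13.7210]
tr(P') = 16.1109

16.1109


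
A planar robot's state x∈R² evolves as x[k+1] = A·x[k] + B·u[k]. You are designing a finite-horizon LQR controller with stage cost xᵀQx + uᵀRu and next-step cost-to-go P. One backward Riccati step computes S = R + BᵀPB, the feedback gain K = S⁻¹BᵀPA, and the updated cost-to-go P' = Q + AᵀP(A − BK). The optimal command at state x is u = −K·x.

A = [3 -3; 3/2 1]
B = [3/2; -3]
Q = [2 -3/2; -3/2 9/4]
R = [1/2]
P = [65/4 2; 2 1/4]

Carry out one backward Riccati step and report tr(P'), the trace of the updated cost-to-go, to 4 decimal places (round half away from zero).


11.8081

BᵀP = [18.3750 2.2500]
S = R + BᵀPB = [1/2] + [20.8125] = [21.3125]
BᵀPA = [58.5000 -52.8750]
K = S⁻¹·BᵀPA = [2.7449 -2.4809]
A−BK = [-1.1173 0.7214; 9.7346 -6.4428]
AᵀP(A−BK) = [4.2377 -3.7401; -3.7401 3.3204]
P' = Q + AᵀP(A−BK) = [6.2377 -5.2401; -5.2401 5.5704]
tr(P') = 11.8081


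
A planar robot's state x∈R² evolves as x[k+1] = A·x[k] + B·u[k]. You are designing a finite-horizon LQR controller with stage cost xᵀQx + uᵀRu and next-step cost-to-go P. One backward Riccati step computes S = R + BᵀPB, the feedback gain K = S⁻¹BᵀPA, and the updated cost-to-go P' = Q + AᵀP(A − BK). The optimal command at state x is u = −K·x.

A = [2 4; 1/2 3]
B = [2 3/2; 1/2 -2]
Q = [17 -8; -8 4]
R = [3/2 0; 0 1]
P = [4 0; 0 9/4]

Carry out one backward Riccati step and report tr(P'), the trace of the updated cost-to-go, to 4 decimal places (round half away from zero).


31.9186

BᵀP = [8.0000 1.1250; 6.0000 -4.5000]
S = R + BᵀPB = [3/2 0; 0 1] + [16.5625 9.7500; 9.7500 18.0000] = [18.0625 9.7500; 9.7500 19.0000]
BᵀPA = [16.5625 35.3750; 9.7500 10.5000]
K = S⁻¹·BᵀPA = [0.8851 2.2962; 0.0589 -0.6257]
A−BK = [0.1413 0.3461; 0.1753 0.6005]
AᵀP(A−BK) = [1.3277 3.4443; 3.4443 9.5909]
P' = Q + AᵀP(A−BK) = [18.3277 -4.5557; -4.5557 13.5909]
tr(P') = 31.9186


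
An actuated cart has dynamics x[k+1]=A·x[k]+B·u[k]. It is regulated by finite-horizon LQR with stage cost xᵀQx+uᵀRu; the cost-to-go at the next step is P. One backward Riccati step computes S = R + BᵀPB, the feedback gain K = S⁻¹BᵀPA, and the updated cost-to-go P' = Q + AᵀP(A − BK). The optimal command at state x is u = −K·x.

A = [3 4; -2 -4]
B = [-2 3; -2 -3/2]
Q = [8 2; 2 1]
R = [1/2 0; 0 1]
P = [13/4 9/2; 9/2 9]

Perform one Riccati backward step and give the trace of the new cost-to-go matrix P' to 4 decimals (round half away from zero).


13.1609

BᵀP = [-15.5000 -27.0000; 3.0000 0.0000]
S = R + BᵀPB = [1/2 0; 0 1] + [85.0000 -6.0000; -6.0000 9.0000] = [85.5000 -6.0000; -6.0000 10.0000]
BᵀPA = [7.5000 46.0000; 9.0000 12.0000]
K = S⁻¹·BᵀPA = [0.1575 0.6496; 0.9945 1.5897]
A−BK = [0.3315 0.5299; -0.1932 -0.3162]
AᵀP(A−BK) = [1.1181 1.8205; 1.8205 3.0427]
P' = Q + AᵀP(A−BK) = [9.1181 3.8205; 3.8205 4.0427]
tr(P') = 13.1609


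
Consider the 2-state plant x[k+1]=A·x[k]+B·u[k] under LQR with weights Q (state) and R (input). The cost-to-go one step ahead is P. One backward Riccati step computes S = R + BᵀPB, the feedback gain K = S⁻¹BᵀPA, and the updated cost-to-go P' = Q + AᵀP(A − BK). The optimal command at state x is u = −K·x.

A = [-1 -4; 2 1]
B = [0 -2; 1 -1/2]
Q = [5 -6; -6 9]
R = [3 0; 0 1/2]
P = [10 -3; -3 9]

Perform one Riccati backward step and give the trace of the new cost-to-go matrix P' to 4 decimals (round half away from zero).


BᵀP = [-3.0000 9.0000; -18.5000 1.5000]
S = R + BᵀPB = [3 0; 0 1/2] + [9.0000 1.5000; 1.5000 36.2500] = [12.0000 1.5000; 1.5000 36.7500]
BᵀPA = [21.0000 21.0000; 21.5000 75.5000]
K = S⁻¹·BᵀPA = [1.6855 1.5009; 0.5162 1.9932]
A−BK = [0.0325 -0.0137; 0.5726 0.4957]
AᵀP(A−BK) = [11.5060 10.6291; 10.6291 10.9983]
P' = Q + AᵀP(A−BK) = [16.5060 4.6291; 4.6291 19.9983]
tr(P') = 36.5043

36.5043


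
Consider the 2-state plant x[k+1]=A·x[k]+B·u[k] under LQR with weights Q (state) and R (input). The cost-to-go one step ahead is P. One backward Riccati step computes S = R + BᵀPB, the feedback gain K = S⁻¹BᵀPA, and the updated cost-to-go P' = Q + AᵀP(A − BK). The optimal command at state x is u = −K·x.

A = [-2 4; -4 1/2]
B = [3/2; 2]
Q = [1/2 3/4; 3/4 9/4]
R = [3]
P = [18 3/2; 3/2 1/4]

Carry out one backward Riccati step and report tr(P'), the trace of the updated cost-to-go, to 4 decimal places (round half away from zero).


27.2258

BᵀP = [30.0000 2.7500]
S = R + BᵀPB = [3] + [50.5000] = [53.5000]
BᵀPA = [-71.0000 121.3750]
K = S⁻¹·BᵀPA = [-1.3271 2.2687]
A−BK = [-0.0093 0.5970; -1.3458 -4.0374]
AᵀP(A−BK) = [5.7757 -8.9229; -8.9229 18.7001]
P' = Q + AᵀP(A−BK) = [6.2757 -8.1729; -8.1729 20.9501]
tr(P') = 27.2258


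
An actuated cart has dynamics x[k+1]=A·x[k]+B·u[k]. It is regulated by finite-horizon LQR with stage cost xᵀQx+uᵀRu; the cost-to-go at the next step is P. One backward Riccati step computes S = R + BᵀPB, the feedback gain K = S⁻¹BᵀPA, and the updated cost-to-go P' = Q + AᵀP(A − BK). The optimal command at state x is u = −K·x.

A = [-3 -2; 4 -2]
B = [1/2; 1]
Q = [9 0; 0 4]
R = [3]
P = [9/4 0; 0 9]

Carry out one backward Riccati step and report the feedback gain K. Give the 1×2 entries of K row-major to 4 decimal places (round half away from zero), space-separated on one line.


BᵀP = [1.1250 9.0000]
S = R + BᵀPB = [3] + [9.5625] = [12.5625]
BᵀPA = [32.6250 -20.2500]
K = S⁻¹·BᵀPA = [2.5970 -1.6119]
A−BK = [-4.2985 -1.1940; 1.4030 -0.3881]
AᵀP(A−BK) = [79.5224 -5.9104; -5.9104 12.3582]
P' = Q + AᵀP(A−BK) = [88.5224 -5.9104; -5.9104 16.3582]
tr(P') = 104.8806

2.5970 -1.6119


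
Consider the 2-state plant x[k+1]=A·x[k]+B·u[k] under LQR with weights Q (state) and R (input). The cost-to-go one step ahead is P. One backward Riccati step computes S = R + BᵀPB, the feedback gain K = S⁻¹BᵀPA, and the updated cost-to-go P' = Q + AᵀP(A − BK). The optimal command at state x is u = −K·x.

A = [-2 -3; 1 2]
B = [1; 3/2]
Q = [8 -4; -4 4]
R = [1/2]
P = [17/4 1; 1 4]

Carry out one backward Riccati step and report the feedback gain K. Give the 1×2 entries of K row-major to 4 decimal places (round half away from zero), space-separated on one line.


BᵀP = [5.7500 7.0000]
S = R + BᵀPB = [1/2] + [16.2500] = [16.7500]
BᵀPA = [-4.5000 -3.2500]
K = S⁻¹·BᵀPA = [-0.2687 -0.1940]
A−BK = [-1.7313 -2.8060; 1.4030 2.2910]
AᵀP(A−BK) = [15.7910 25.6269; 25.6269 41.6194]
P' = Q + AᵀP(A−BK) = [23.7910 21.6269; 21.6269 45.6194]
tr(P') = 69.4104

-0.2687 -0.1940


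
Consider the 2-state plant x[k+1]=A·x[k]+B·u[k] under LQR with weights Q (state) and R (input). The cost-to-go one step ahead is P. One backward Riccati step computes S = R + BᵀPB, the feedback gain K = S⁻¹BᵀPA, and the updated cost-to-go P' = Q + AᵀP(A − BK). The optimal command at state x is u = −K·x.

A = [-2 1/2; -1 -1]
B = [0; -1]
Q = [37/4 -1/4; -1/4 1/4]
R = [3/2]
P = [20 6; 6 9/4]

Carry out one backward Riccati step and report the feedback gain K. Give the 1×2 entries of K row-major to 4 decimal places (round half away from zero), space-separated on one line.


BᵀP = [-6.0000 -2.2500]
S = R + BᵀPB = [3/2] + [2.2500] = [3.7500]
BᵀPA = [14.2500 -0.7500]
K = S⁻¹·BᵀPA = [3.8000 -0.2000]
A−BK = [-2.0000 0.5000; 2.8000 -1.2000]
AᵀP(A−BK) = [52.1000 -5.9000; -5.9000 1.1000]
P' = Q + AᵀP(A−BK) = [61.3500 -6.1500; -6.1500 1.3500]
tr(P') = 62.7000

3.8000 -0.2000


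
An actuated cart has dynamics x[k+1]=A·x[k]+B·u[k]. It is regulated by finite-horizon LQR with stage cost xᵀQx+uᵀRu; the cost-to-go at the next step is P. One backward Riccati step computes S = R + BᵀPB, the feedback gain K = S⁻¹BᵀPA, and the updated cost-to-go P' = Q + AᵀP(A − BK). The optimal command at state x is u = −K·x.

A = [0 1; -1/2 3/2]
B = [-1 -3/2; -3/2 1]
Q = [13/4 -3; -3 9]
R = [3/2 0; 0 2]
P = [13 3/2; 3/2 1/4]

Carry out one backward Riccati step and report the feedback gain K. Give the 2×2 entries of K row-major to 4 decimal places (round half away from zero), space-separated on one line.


BᵀP = [-15.2500 -1.8750; -18.0000 -2.0000]
S = R + BᵀPB = [3/2 0; 0 2] + [18.0625 21.0000; 21.0000 25.0000] = [19.5625 21.0000; 21.0000 27.0000]
BᵀPA = [0.9375 -18.0625; 1.0000 -21.0000]
K = S⁻¹·BᵀPA = [0.0495 -0.5355; -0.0014 -0.3613]
A−BK = [0.0473 -0.0774; -0.4244 1.0581]
AᵀP(A−BK) = [0.0176 -0.0742; -0.0742 0.8032]
P' = Q + AᵀP(A−BK) = [3.2676 -3.0742; -3.0742 9.8032]
tr(P') = 13.0708

0.0495 -0.5355 -0.0014 -0.3613


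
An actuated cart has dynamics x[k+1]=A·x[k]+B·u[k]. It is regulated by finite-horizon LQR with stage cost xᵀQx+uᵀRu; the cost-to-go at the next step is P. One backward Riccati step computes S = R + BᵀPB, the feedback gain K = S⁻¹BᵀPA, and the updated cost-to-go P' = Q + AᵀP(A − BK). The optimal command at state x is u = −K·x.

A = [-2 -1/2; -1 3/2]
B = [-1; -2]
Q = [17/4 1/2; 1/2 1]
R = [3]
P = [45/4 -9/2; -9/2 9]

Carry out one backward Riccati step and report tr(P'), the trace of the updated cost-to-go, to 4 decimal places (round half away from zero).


49.6744

BᵀP = [-2.2500 -13.5000]
S = R + BᵀPB = [3] + [29.2500] = [32.2500]
BᵀPA = [18.0000 -19.1250]
K = S⁻¹·BᵀPA = [0.5581 -0.5930]
A−BK = [-1.4419 -1.0930; 0.1163 0.3140]
AᵀP(A−BK) = [25.9535 19.6744; 19.6744 18.4709]
P' = Q + AᵀP(A−BK) = [30.2035 20.1744; 20.1744 19.4709]
tr(P') = 49.6744


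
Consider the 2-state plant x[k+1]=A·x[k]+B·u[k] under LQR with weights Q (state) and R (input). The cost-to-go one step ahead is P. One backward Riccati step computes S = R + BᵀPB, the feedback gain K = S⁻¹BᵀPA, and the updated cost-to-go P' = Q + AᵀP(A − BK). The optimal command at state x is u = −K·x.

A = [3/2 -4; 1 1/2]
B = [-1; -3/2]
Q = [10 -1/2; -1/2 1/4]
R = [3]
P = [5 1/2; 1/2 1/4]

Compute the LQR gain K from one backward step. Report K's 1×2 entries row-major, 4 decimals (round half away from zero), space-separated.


-0.9441 2.2422

BᵀP = [-5.7500 -0.8750]
S = R + BᵀPB = [3] + [7.0625] = [10.0625]
BᵀPA = [-9.5000 22.5625]
K = S⁻¹·BᵀPA = [-0.9441 2.2422]
A−BK = [0.5559 -1.7578; -0.4161 3.8634]
AᵀP(A−BK) = [4.0311 -10.1988; -10.1988 27.4720]
P' = Q + AᵀP(A−BK) = [14.0311 -10.6988; -10.6988 27.7220]
tr(P') = 41.7531


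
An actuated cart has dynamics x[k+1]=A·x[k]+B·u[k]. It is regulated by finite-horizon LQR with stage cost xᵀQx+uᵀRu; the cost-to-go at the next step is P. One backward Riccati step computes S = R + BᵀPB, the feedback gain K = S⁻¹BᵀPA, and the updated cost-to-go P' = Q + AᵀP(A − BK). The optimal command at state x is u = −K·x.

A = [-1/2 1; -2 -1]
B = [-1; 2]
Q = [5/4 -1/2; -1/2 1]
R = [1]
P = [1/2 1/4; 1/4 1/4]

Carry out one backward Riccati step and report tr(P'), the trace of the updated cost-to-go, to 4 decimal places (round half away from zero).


3.9167

BᵀP = [0.0000 0.2500]
S = R + BᵀPB = [1] + [0.5000] = [1.5000]
BᵀPA = [-0.5000 -0.2500]
K = S⁻¹·BᵀPA = [-0.3333 -0.1667]
A−BK = [-0.8333 0.8333; -1.3333 -0.6667]
AᵀP(A−BK) = [1.4583 -0.2083; -0.2083 0.2083]
P' = Q + AᵀP(A−BK) = [2.7083 -0.7083; -0.7083 1.2083]
tr(P') = 3.9167


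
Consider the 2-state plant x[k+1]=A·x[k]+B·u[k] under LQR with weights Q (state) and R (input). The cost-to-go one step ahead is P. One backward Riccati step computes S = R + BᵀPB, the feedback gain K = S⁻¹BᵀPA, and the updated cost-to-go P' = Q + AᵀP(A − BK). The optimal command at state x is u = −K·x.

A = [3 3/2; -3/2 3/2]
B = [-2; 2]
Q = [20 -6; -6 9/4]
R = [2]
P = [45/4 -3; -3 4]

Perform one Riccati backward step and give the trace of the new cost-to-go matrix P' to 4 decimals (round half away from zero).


44.5043

BᵀP = [-28.5000 14.0000]
S = R + BᵀPB = [2] + [85.0000] = [87.0000]
BᵀPA = [-106.5000 -21.7500]
K = S⁻¹·BᵀPA = [-1.2241 -0.2500]
A−BK = [0.5517 1.0000; 0.9483 2.0000]
AᵀP(A−BK) = [6.8793 8.2500; 8.2500 15.3750]
P' = Q + AᵀP(A−BK) = [26.8793 2.2500; 2.2500 17.6250]
tr(P') = 44.5043


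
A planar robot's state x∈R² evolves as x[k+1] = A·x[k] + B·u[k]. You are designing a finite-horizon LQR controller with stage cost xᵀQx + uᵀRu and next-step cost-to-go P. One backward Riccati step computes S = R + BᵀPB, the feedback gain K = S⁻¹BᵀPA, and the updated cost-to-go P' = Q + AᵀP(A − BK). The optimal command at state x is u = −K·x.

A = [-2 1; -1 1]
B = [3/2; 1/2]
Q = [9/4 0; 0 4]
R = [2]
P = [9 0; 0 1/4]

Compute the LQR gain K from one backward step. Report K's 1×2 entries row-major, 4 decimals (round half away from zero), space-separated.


BᵀP = [13.5000 0.1250]
S = R + BᵀPB = [2] + [20.3125] = [22.3125]
BᵀPA = [-27.1250 13.6250]
K = S⁻¹·BᵀPA = [-1.2157 0.6106]
A−BK = [-0.1765 0.0840; -0.3922 0.6947]
AᵀP(A−BK) = [3.2745 -1.6863; -1.6863 0.9300]
P' = Q + AᵀP(A−BK) = [5.5245 -1.6863; -1.6863 4.9300]
tr(P') = 10.4545

-1.2157 0.6106


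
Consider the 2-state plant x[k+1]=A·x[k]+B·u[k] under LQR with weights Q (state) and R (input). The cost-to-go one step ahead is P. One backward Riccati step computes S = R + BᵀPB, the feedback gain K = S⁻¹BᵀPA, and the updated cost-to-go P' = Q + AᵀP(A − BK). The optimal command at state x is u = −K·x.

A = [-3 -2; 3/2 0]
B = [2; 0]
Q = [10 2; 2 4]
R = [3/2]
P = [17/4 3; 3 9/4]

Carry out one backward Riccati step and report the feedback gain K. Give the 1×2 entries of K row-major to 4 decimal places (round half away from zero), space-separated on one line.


-0.8919 -0.9189

BᵀP = [8.5000 6.0000]
S = R + BᵀPB = [3/2] + [17.0000] = [18.5000]
BᵀPA = [-16.5000 -17.0000]
K = S⁻¹·BᵀPA = [-0.8919 -0.9189]
A−BK = [-1.2162 -0.1622; 1.5000 0.0000]
AᵀP(A−BK) = [1.5963 1.3378; 1.3378 1.3784]
P' = Q + AᵀP(A−BK) = [11.5963 3.3378; 3.3378 5.3784]
tr(P') = 16.9747


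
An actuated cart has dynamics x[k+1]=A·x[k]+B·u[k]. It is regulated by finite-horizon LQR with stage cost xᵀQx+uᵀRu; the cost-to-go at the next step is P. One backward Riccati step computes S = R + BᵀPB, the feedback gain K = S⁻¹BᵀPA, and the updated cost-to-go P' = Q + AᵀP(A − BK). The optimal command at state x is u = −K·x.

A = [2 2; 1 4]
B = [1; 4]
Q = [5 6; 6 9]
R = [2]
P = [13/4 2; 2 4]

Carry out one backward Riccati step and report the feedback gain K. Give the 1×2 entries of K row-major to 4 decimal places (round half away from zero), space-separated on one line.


BᵀP = [11.2500 18.0000]
S = R + BᵀPB = [2] + [83.2500] = [85.2500]
BᵀPA = [40.5000 94.5000]
K = S⁻¹·BᵀPA = [0.4751 1.1085]
A−BK = [1.5249 0.8915; -0.9003 -0.4340]
AᵀP(A−BK) = [5.7595 4.1056; 4.1056 4.2463]
P' = Q + AᵀP(A−BK) = [10.7595 10.1056; 10.1056 13.2463]
tr(P') = 24.0059

0.4751 1.1085


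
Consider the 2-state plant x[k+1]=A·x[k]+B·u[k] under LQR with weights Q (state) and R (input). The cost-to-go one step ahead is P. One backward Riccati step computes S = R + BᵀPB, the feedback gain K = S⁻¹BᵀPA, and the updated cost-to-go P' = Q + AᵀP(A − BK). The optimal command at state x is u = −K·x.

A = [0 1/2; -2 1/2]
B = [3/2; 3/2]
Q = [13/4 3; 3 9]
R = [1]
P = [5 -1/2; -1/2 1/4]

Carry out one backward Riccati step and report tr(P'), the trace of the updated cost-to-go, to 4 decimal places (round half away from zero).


13.2973

BᵀP = [6.7500 -0.3750]
S = R + BᵀPB = [1] + [9.5625] = [10.5625]
BᵀPA = [0.7500 3.1875]
K = S⁻¹·BᵀPA = [0.0710 0.3018]
A−BK = [-0.1065 0.0473; -2.1065 0.0473]
AᵀP(A−BK) = [0.9467 0.0237; 0.0237 0.1006]
P' = Q + AᵀP(A−BK) = [4.1967 3.0237; 3.0237 9.1006]
tr(P') = 13.2973


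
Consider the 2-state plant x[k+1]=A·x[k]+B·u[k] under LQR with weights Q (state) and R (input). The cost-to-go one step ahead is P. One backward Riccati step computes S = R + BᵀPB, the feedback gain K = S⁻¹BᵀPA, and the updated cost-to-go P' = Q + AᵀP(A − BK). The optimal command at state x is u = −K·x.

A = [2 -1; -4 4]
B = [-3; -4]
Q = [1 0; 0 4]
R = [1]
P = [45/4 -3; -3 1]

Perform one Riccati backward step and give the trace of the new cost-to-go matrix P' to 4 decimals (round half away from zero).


BᵀP = [-21.7500 5.0000]
S = R + BᵀPB = [1] + [45.2500] = [46.2500]
BᵀPA = [-63.5000 41.7500]
K = S⁻¹·BᵀPA = [-1.3730 0.9027]
A−BK = [-2.1189 1.7081; -9.4919 7.6108]
AᵀP(A−BK) = [21.8162 -17.1784; -17.1784 13.5622]
P' = Q + AᵀP(A−BK) = [22.8162 -17.1784; -17.1784 17.5622]
tr(P') = 40.3784

40.3784


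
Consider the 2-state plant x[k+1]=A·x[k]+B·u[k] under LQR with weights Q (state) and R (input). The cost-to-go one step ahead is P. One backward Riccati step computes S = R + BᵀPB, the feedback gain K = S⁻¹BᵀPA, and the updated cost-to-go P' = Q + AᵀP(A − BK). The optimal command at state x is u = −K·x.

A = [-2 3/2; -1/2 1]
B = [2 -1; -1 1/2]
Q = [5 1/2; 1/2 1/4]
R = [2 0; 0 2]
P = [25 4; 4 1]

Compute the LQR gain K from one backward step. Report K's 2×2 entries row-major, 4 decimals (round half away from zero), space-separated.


-0.8822 0.7021 0.4411 -0.3510

BᵀP = [46.0000 7.0000; -23.0000 -3.5000]
S = R + BᵀPB = [2 0; 0 2] + [85.0000 -42.5000; -42.5000 21.2500] = [87.0000 -42.5000; -42.5000 23.2500]
BᵀPA = [-95.5000 76.0000; 47.7500 -38.0000]
K = S⁻¹·BᵀPA = [-0.8822 0.7021; 0.4411 -0.3510]
A−BK = [0.2055 -0.2552; -1.6028 1.8776]
AᵀP(A−BK) = [2.9353 -2.6894; -2.6894 2.5525]
P' = Q + AᵀP(A−BK) = [7.9353 -2.1894; -2.1894 2.8025]
tr(P') = 10.7379


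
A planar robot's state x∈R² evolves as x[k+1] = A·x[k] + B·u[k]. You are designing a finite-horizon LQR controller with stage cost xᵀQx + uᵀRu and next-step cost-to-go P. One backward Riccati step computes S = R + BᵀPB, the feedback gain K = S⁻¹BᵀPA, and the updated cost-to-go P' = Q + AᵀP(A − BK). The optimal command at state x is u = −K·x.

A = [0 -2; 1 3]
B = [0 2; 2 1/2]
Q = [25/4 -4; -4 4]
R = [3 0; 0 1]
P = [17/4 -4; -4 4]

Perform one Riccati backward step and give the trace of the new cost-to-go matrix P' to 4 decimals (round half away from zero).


17.7885

BᵀP = [-8.0000 8.0000; 6.5000 -6.0000]
S = R + BᵀPB = [3 0; 0 1] + [16.0000 -12.0000; -12.0000 10.0000] = [19.0000 -12.0000; -12.0000 11.0000]
BᵀPA = [8.0000 40.0000; -6.0000 -31.0000]
K = S⁻¹·BᵀPA = [0.2462 1.0462; -0.2769 -1.6769]
A−BK = [0.5538 1.3538; 0.6462 1.7462]
AᵀP(A−BK) = [0.3692 1.5692; 1.5692 7.1692]
P' = Q + AᵀP(A−BK) = [6.6192 -2.4308; -2.4308 11.1692]
tr(P') = 17.7885


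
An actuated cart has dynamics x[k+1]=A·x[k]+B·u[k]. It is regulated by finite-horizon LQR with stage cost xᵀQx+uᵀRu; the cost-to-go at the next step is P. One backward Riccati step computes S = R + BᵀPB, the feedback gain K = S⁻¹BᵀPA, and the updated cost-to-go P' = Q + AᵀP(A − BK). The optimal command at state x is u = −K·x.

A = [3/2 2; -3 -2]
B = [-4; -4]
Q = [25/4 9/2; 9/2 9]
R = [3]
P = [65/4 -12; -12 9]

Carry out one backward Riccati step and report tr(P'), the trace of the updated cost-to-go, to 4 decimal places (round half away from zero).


BᵀP = [-17.0000 12.0000]
S = R + BᵀPB = [3] + [20.0000] = [23.0000]
BᵀPA = [-61.5000 -58.0000]
K = S⁻¹·BᵀPA = [-2.6739 -2.5217]
A−BK = [-9.1957 -8.0870; -13.6957 -12.0870]
AᵀP(A−BK) = [61.1168 55.6630; 55.6630 50.7391]
P' = Q + AᵀP(A−BK) = [67.3668 60.1630; 60.1630 59.7391]
tr(P') = 127.1060

127.1060


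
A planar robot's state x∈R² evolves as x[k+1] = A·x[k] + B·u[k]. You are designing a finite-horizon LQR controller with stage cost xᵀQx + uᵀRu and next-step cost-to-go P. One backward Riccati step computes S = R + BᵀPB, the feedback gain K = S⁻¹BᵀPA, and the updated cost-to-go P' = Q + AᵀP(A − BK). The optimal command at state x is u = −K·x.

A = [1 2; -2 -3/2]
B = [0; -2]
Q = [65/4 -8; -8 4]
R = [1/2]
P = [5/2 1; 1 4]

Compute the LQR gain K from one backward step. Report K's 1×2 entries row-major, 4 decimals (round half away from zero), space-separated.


BᵀP = [-2.0000 -8.0000]
S = R + BᵀPB = [1/2] + [16.0000] = [16.5000]
BᵀPA = [14.0000 8.0000]
K = S⁻¹·BᵀPA = [0.8485 0.4848]
A−BK = [1.0000 2.0000; -0.3030 -0.5303]
AᵀP(A−BK) = [2.6212 4.7121; 4.7121 9.1212]
P' = Q + AᵀP(A−BK) = [18.8712 -3.2879; -3.2879 13.1212]
tr(P') = 31.9924

0.8485 0.4848


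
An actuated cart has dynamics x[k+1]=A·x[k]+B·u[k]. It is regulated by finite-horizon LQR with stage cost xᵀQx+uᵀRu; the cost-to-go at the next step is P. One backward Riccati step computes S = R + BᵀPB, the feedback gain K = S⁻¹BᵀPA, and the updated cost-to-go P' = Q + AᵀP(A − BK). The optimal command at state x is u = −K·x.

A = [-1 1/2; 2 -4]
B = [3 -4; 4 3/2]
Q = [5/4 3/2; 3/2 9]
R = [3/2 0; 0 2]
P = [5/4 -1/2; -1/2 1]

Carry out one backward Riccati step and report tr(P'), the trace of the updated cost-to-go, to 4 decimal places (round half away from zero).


BᵀP = [1.7500 2.5000; -5.7500 3.5000]
S = R + BᵀPB = [3/2 0; 0 2] + [15.2500 -3.2500; -3.2500 28.2500] = [16.7500 -3.2500; -3.2500 30.2500]
BᵀPA = [3.2500 -9.1250; 12.7500 -16.8750]
K = S⁻¹·BᵀPA = [0.2817 -0.6669; 0.4518 -0.6295]
A−BK = [-0.0380 -0.0173; 0.1956 -0.3881]
AᵀP(A−BK) = [0.5747 -0.9313; -0.9313 1.6040]
P' = Q + AᵀP(A−BK) = [1.8247 0.5687; 0.5687 10.6040]
tr(P') = 12.4287

12.4287


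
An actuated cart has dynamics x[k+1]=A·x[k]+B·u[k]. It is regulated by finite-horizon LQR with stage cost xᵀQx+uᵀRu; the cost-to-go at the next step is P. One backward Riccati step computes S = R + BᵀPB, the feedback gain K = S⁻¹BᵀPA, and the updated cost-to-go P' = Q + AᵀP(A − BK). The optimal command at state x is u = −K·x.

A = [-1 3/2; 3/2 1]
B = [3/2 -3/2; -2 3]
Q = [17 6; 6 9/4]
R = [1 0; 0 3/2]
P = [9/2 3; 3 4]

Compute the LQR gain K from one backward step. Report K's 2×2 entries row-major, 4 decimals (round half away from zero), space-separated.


BᵀP = [0.7500 -3.5000; 2.2500 7.5000]
S = R + BᵀPB = [1 0; 0 3/2] + [8.1250 -11.6250; -11.6250 19.1250] = [9.1250 -11.6250; -11.6250 20.6250]
BᵀPA = [-6.0000 -2.3750; 9.0000 10.8750]
K = S⁻¹·BᵀPA = [-0.3604 1.4594; 0.2332 1.3498]
A−BK = [-0.1095 1.3357; 0.0795 -0.1307]
AᵀP(A−BK) = [0.2385 -0.3922; -0.3922 11.9117]
P' = Q + AᵀP(A−BK) = [17.2385 5.6078; 5.6078 14.1617]
tr(P') = 31.4002

-0.3604 1.4594 0.2332 1.3498


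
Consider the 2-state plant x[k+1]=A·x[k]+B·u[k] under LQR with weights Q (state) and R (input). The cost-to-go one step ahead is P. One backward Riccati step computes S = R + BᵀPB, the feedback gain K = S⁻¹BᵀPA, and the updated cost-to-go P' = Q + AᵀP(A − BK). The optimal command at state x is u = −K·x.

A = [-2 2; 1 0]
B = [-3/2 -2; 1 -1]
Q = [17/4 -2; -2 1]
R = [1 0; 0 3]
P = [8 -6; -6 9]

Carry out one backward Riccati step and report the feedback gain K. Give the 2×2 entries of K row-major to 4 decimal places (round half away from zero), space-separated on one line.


1.1174 -0.6040 0.1443 -0.4564

BᵀP = [-18.0000 18.0000; -10.0000 3.0000]
S = R + BᵀPB = [1 0; 0 3] + [45.0000 18.0000; 18.0000 17.0000] = [46.0000 18.0000; 18.0000 20.0000]
BᵀPA = [54.0000 -36.0000; 23.0000 -20.0000]
K = S⁻¹·BᵀPA = [1.1174 -0.6040; 0.1443 -0.4564]
A−BK = [-0.0352 0.1812; 0.0268 0.1477]
AᵀP(A−BK) = [1.3389 -0.8859; -0.8859 1.1275]
P' = Q + AᵀP(A−BK) = [5.5889 -2.8859; -2.8859 2.1275]
tr(P') = 7.7164


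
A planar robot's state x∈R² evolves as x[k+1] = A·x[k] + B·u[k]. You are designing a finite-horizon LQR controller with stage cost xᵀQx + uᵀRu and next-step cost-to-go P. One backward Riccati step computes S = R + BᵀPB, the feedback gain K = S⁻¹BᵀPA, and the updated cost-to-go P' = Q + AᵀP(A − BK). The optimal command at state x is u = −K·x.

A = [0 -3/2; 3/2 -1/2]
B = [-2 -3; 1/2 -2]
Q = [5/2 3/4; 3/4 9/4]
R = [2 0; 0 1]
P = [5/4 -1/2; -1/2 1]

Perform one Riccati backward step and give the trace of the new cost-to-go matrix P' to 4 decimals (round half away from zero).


5.9112

BᵀP = [-2.7500 1.5000; -2.7500 -0.5000]
S = R + BᵀPB = [2 0; 0 1] + [6.2500 5.2500; 5.2500 9.2500] = [8.2500 5.2500; 5.2500 10.2500]
BᵀPA = [2.2500 3.3750; -0.7500 4.3750]
K = S⁻¹·BᵀPA = [0.4737 0.2039; -0.3158 0.3224]
A−BK = [0.0000 -0.1250; 0.6316 0.0428]
AᵀP(A−BK) = [0.9474 0.1579; 0.1579 0.2138]
P' = Q + AᵀP(A−BK) = [3.4474 0.9079; 0.9079 2.4638]
tr(P') = 5.9112


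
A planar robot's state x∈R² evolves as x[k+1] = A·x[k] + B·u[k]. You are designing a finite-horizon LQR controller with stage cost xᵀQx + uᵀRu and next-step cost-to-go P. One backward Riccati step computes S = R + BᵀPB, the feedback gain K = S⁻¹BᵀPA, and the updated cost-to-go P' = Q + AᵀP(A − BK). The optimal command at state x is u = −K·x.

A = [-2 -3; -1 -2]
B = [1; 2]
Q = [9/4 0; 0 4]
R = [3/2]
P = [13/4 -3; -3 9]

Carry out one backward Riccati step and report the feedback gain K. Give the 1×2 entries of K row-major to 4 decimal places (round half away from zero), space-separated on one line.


BᵀP = [-2.7500 15.0000]
S = R + BᵀPB = [3/2] + [27.2500] = [28.7500]
BᵀPA = [-9.5000 -21.7500]
K = S⁻¹·BᵀPA = [-0.3304 -0.7565]
A−BK = [-1.6696 -2.2435; -0.3391 -0.4870]
AᵀP(A−BK) = [6.8609 9.3130; 9.3130 12.7957]
P' = Q + AᵀP(A−BK) = [9.1109 9.3130; 9.3130 16.7957]
tr(P') = 25.9065

-0.3304 -0.7565


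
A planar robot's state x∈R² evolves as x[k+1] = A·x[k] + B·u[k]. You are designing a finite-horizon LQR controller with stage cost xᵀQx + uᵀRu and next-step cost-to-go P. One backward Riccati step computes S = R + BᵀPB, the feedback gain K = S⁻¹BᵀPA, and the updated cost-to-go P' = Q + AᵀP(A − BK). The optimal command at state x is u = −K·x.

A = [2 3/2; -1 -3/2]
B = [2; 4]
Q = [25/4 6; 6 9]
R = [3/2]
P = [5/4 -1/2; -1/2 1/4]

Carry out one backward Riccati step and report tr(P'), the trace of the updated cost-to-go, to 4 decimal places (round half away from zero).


27.5000

BᵀP = [0.5000 0.0000]
S = R + BᵀPB = [3/2] + [1.0000] = [2.5000]
BᵀPA = [1.0000 0.7500]
K = S⁻¹·BᵀPA = [0.4000 0.3000]
A−BK = [1.2000 0.9000; -2.6000 -2.7000]
AᵀP(A−BK) = [6.8500 6.0750; 6.0750 5.4000]
P' = Q + AᵀP(A−BK) = [13.1000 12.0750; 12.0750 14.4000]
tr(P') = 27.5000


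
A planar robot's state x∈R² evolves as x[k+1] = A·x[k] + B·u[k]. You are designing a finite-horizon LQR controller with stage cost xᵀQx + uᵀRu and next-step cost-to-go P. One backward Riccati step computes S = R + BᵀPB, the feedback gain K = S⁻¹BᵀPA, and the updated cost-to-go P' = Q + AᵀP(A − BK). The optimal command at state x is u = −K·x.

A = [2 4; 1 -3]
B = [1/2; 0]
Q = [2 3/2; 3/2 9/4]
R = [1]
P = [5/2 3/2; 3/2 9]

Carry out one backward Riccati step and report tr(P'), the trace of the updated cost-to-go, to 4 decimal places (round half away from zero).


BᵀP = [1.2500 0.7500]
S = R + BᵀPB = [1] + [0.6250] = [1.6250]
BᵀPA = [3.2500 2.7500]
K = S⁻¹·BᵀPA = [2.0000 1.6923]
A−BK = [1.0000 3.1538; 1.0000 -3.0000]
AᵀP(A−BK) = [18.5000 -15.5000; -15.5000 80.3462]
P' = Q + AᵀP(A−BK) = [20.5000 -14.0000; -14.0000 82.5962]
tr(P') = 103.0962

103.0962


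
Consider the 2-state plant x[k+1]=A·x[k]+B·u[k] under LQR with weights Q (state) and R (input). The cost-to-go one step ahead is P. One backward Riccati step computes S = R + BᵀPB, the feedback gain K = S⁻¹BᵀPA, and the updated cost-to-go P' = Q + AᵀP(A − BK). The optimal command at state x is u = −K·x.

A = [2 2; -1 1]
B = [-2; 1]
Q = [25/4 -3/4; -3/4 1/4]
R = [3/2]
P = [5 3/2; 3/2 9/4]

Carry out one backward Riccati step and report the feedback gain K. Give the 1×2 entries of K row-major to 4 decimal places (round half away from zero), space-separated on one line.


-0.9155 -1.0000

BᵀP = [-8.5000 -0.7500]
S = R + BᵀPB = [3/2] + [16.2500] = [17.7500]
BᵀPA = [-16.2500 -17.7500]
K = S⁻¹·BᵀPA = [-0.9155 -1.0000]
A−BK = [0.1690 0.0000; -0.0845 2.0000]
AᵀP(A−BK) = [1.3732 1.5000; 1.5000 10.5000]
P' = Q + AᵀP(A−BK) = [7.6232 0.7500; 0.7500 10.7500]
tr(P') = 18.3732


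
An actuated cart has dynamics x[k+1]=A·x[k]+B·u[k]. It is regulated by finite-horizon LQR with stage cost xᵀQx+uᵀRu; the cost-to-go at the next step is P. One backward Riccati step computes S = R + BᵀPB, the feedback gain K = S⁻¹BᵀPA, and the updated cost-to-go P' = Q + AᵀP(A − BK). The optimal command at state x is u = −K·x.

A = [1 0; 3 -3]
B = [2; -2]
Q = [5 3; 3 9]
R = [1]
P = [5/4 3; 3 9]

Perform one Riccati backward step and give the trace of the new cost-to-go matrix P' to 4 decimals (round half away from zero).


36.5694

BᵀP = [-3.5000 -12.0000]
S = R + BᵀPB = [1] + [17.0000] = [18.0000]
BᵀPA = [-39.5000 36.0000]
K = S⁻¹·BᵀPA = [-2.1944 2.0000]
A−BK = [5.3889 -4.0000; -1.3889 1.0000]
AᵀP(A−BK) = [13.5694 -11.0000; -11.0000 9.0000]
P' = Q + AᵀP(A−BK) = [18.5694 -8.0000; -8.0000 18.0000]
tr(P') = 36.5694


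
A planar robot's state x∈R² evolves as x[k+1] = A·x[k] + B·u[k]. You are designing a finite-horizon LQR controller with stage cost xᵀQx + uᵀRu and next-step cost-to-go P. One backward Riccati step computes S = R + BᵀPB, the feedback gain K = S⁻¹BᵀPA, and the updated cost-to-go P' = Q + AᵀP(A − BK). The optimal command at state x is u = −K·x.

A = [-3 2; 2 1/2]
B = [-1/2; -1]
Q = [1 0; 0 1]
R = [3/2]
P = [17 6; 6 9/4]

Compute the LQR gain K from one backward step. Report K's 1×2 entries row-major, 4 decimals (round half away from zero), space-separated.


2.3571 -2.2589

BᵀP = [-14.5000 -5.2500]
S = R + BᵀPB = [3/2] + [12.5000] = [14.0000]
BᵀPA = [33.0000 -31.6250]
K = S⁻¹·BᵀPA = [2.3571 -2.2589]
A−BK = [-1.8214 0.8705; 4.3571 -1.7589]
AᵀP(A−BK) = [12.2143 -10.2054; -10.2054 9.1239]
P' = Q + AᵀP(A−BK) = [13.2143 -10.2054; -10.2054 10.1239]
tr(P') = 23.3382


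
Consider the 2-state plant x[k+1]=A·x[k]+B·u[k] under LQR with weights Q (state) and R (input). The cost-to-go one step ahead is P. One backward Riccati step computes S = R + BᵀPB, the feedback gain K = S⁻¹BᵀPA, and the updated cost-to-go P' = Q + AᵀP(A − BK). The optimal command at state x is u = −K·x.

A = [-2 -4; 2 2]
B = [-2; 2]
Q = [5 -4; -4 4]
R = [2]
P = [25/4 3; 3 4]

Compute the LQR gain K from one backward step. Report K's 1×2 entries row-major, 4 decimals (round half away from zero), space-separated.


BᵀP = [-6.5000 2.0000]
S = R + BᵀPB = [2] + [17.0000] = [19.0000]
BᵀPA = [17.0000 30.0000]
K = S⁻¹·BᵀPA = [0.8947 1.5789]
A−BK = [-0.2105 -0.8421; 0.2105 -1.1579]
AᵀP(A−BK) = [1.7895 3.1579; 3.1579 20.6316]
P' = Q + AᵀP(A−BK) = [6.7895 -0.8421; -0.8421 24.6316]
tr(P') = 31.4211

0.8947 1.5789


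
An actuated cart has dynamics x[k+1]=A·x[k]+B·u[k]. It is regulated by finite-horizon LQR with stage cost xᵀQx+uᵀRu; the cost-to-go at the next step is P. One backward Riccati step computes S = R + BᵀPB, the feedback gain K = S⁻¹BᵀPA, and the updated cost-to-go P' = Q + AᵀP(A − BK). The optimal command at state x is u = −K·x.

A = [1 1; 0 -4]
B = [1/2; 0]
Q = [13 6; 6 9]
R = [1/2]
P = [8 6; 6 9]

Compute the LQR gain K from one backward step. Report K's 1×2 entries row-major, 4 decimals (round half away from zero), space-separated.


BᵀP = [4.0000 3.0000]
S = R + BᵀPB = [1/2] + [2.0000] = [2.5000]
BᵀPA = [4.0000 -8.0000]
K = S⁻¹·BᵀPA = [1.6000 -3.2000]
A−BK = [0.2000 2.6000; 0.0000 -4.0000]
AᵀP(A−BK) = [1.6000 -3.2000; -3.2000 78.4000]
P' = Q + AᵀP(A−BK) = [14.6000 2.8000; 2.8000 87.4000]
tr(P') = 102.0000

1.6000 -3.2000


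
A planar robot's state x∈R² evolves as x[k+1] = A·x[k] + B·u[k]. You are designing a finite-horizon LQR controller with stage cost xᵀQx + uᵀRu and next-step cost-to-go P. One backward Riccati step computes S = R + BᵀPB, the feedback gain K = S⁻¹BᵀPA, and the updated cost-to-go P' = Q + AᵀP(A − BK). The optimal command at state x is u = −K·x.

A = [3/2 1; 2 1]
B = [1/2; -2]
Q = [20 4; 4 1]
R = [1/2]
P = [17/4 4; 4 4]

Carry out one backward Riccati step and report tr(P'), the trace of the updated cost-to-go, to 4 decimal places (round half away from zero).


26.7680

BᵀP = [-5.8750 -6.0000]
S = R + BᵀPB = [1/2] + [9.0625] = [9.5625]
BᵀPA = [-20.8125 -11.8750]
K = S⁻¹·BᵀPA = [-2.1765 -1.2418]
A−BK = [2.5882 1.6209; -2.3529 -1.4837]
AᵀP(A−BK) = [4.2647 2.5294; 2.5294 1.5033]
P' = Q + AᵀP(A−BK) = [24.2647 6.5294; 6.5294 2.5033]
tr(P') = 26.7680
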